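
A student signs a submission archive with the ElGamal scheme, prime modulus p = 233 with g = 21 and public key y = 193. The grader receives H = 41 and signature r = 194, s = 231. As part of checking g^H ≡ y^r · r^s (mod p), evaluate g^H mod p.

21^2 = 441 ≡ 208
21^4 ≡ 208^2 = 43264 ≡ 159
21^8 ≡ 159^2 = 25281 ≡ 117
21^16 ≡ 117^2 = 13689 ≡ 175
21^32 ≡ 175^2 = 30625 ≡ 102
41 = 32 + 8 + 1, so 21^41 ≡ 102·117·21 ≡ 139 (mod 233)

139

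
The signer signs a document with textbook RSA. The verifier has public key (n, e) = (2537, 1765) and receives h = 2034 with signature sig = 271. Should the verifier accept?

sig^2 ≡ 271^2 = 73441 ≡ 2405
sig^4 ≡ 2405^2 = 5784025 ≡ 2202
sig^8 ≡ 2202^2 = 4848804 ≡ 597
sig^16 ≡ 597^2 = 356409 ≡ 1229
sig^32 ≡ 1229^2 = 1510441 ≡ 926
sig^64 ≡ 926^2 = 857476 ≡ 2507
sig^128 ≡ 2507^2 = 6285049 ≡ 900
sig^256 ≡ 900^2 = 810000 ≡ 697
sig^512 ≡ 697^2 = 485809 ≡ 1242
sig^1024 ≡ 1242^2 = 1542564 ≡ 68
1765 = 1024 + 512 + 128 + 64 + 32 + 4 + 1, so sig^1765 ≡ 68·1242·900·2507·926·2202·271 ≡ 2034 (mod 2537)
2034 = h, so the signature checks out.

accept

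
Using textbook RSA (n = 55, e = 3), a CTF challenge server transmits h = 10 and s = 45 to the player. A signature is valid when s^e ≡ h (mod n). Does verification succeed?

s^2 ≡ 45^2 = 2025 ≡ 45
3 = 2 + 1, so s^3 ≡ 45·45 ≡ 45 (mod 55)
s^3 mod 55 = 45, but h = 10.

fails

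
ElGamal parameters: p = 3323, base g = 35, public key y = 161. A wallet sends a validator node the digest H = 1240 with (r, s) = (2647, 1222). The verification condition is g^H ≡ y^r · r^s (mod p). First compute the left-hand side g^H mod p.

2771

35^2 = 1225
35^4 ≡ 1225^2 = 1500625 ≡ 1952
35^8 ≡ 1952^2 = 3810304 ≡ 2146
35^16 ≡ 2146^2 = 4605316 ≡ 2961
35^32 ≡ 2961^2 = 8767521 ≡ 1447
35^64 ≡ 1447^2 = 2093809 ≡ 319
35^128 ≡ 319^2 = 101761 ≡ 2071
35^256 ≡ 2071^2 = 4289041 ≡ 2371
35^512 ≡ 2371^2 = 5621641 ≡ 2448
35^1024 ≡ 2448^2 = 5992704 ≡ 1335
1240 = 1024 + 128 + 64 + 16 + 8, so 35^1240 ≡ 1335·2071·319·2961·2146 ≡ 2771 (mod 3323)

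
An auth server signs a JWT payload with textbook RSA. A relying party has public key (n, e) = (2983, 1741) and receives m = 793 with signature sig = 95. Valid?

sig^2 ≡ 95^2 = 9025 ≡ 76
sig^4 ≡ 76^2 = 5776 ≡ 2793
sig^8 ≡ 2793^2 = 7800849 ≡ 304
sig^16 ≡ 304^2 = 92416 ≡ 2926
sig^32 ≡ 2926^2 = 8561476 ≡ 266
sig^64 ≡ 266^2 = 70756 ≡ 2147
sig^128 ≡ 2147^2 = 4609609 ≡ 874
sig^256 ≡ 874^2 = 763876 ≡ 228
sig^512 ≡ 228^2 = 51984 ≡ 1273
sig^1024 ≡ 1273^2 = 1620529 ≡ 760
1741 = 1024 + 512 + 128 + 64 + 8 + 4 + 1, so sig^1741 ≡ 760·1273·874·2147·304·2793·95 ≡ 456 (mod 2983)
The recovered value 456 does not match the digest 793.

no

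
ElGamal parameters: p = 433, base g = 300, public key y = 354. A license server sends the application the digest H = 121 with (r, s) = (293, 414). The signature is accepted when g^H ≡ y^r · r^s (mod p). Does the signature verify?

does not verify

Left side g^H mod p:
300^2 = 90000 ≡ 369
300^4 ≡ 369^2 = 136161 ≡ 199
300^8 ≡ 199^2 = 39601 ≡ 198
300^16 ≡ 198^2 = 39204 ≡ 234
300^32 ≡ 234^2 = 54756 ≡ 198
300^64 ≡ 198^2 = 39204 ≡ 234
121 = 64 + 32 + 16 + 8 + 1, so 300^121 ≡ 234·198·234·198·300 ≡ 300 (mod 433)
Right side y^r · r^s mod p:
354^2 = 125316 ≡ 179
354^4 ≡ 179^2 = 32041 ≡ 432
354^8 ≡ 432^2 = 186624 ≡ 1
354^16 ≡ 1^2 = 1
354^32 ≡ 1^2 = 1
354^64 ≡ 1^2 = 1
354^128 ≡ 1^2 = 1
354^256 ≡ 1^2 = 1
293 = 256 + 32 + 4 + 1, so 354^293 ≡ 1·1·432·354 ≡ 79 (mod 433)
293^2 = 85849 ≡ 115
293^4 ≡ 115^2 = 13225 ≡ 235
293^8 ≡ 235^2 = 55225 ≡ 234
293^16 ≡ 234^2 = 54756 ≡ 198
293^32 ≡ 198^2 = 39204 ≡ 234
293^64 ≡ 234^2 = 54756 ≡ 198
293^128 ≡ 198^2 = 39204 ≡ 234
293^256 ≡ 234^2 = 54756 ≡ 198
414 = 256 + 128 + 16 + 8 + 4 + 2, so 293^414 ≡ 198·234·198·234·235·115 ≡ 179 (mod 433)
79·179 = 14141 ≡ 285 (mod 433)
300 ≠ 285, so verification fails.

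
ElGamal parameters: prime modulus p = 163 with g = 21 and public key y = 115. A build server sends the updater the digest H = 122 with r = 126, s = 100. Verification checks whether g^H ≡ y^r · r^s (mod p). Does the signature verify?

verifies

Left side g^H mod p:
21^2 = 441 ≡ 115
21^4 ≡ 115^2 = 13225 ≡ 22
21^8 ≡ 22^2 = 484 ≡ 158
21^16 ≡ 158^2 = 24964 ≡ 25
21^32 ≡ 25^2 = 625 ≡ 136
21^64 ≡ 136^2 = 18496 ≡ 77
122 = 64 + 32 + 16 + 8 + 2, so 21^122 ≡ 77·136·25·158·115 ≡ 64 (mod 163)
Right side y^r · r^s mod p:
115^2 = 13225 ≡ 22
115^4 ≡ 22^2 = 484 ≡ 158
115^8 ≡ 158^2 = 24964 ≡ 25
115^16 ≡ 25^2 = 625 ≡ 136
115^32 ≡ 136^2 = 18496 ≡ 77
115^64 ≡ 77^2 = 5929 ≡ 61
126 = 64 + 32 + 16 + 8 + 4 + 2, so 115^126 ≡ 61·77·136·25·158·22 ≡ 58 (mod 163)
126^2 = 15876 ≡ 65
126^4 ≡ 65^2 = 4225 ≡ 150
126^8 ≡ 150^2 = 22500 ≡ 6
126^16 ≡ 6^2 = 36
126^32 ≡ 36^2 = 1296 ≡ 155
126^64 ≡ 155^2 = 24025 ≡ 64
100 = 64 + 32 + 4, so 126^100 ≡ 64·155·150 ≡ 136 (mod 163)
58·136 = 7888 ≡ 64 (mod 163)
64 ≡ 64 (mod 163), so the signature is genuine.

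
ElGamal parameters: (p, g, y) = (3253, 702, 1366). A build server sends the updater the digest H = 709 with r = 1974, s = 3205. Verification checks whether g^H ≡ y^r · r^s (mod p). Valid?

yes

Left side g^H mod p:
702^2 = 492804 ≡ 1601
702^4 ≡ 1601^2 = 2563201 ≡ 3090
702^8 ≡ 3090^2 = 9548100 ≡ 545
702^16 ≡ 545^2 = 297025 ≡ 1002
702^32 ≡ 1002^2 = 1004004 ≡ 2080
702^64 ≡ 2080^2 = 4326400 ≡ 3163
702^128 ≡ 3163^2 = 10004569 ≡ 1594
702^256 ≡ 1594^2 = 2540836 ≡ 243
702^512 ≡ 243^2 = 59049 ≡ 495
709 = 512 + 128 + 64 + 4 + 1, so 702^709 ≡ 495·1594·3163·3090·702 ≡ 313 (mod 3253)
Right side y^r · r^s mod p:
1366^2 = 1865956 ≡ 1987
1366^4 ≡ 1987^2 = 3948169 ≡ 2280
1366^8 ≡ 2280^2 = 5198400 ≡ 106
1366^16 ≡ 106^2 = 11236 ≡ 1477
1366^32 ≡ 1477^2 = 2181529 ≡ 2019
1366^64 ≡ 2019^2 = 4076361 ≡ 352
1366^128 ≡ 352^2 = 123904 ≡ 290
1366^256 ≡ 290^2 = 84100 ≡ 2775
1366^512 ≡ 2775^2 = 7700625 ≡ 774
1366^1024 ≡ 774^2 = 599076 ≡ 524
1974 = 1024 + 512 + 256 + 128 + 32 + 16 + 4 + 2, so 1366^1974 ≡ 524·774·2775·290·2019·1477·2280·1987 ≡ 2028 (mod 3253)
1974^2 = 3896676 ≡ 2835
1974^4 ≡ 2835^2 = 8037225 ≡ 2315
1974^8 ≡ 2315^2 = 5359225 ≡ 1534
1974^16 ≡ 1534^2 = 2353156 ≡ 1237
1974^32 ≡ 1237^2 = 1530169 ≡ 1259
1974^64 ≡ 1259^2 = 1585081 ≡ 870
1974^128 ≡ 870^2 = 756900 ≡ 2204
1974^256 ≡ 2204^2 = 4857616 ≡ 887
1974^512 ≡ 887^2 = 786769 ≡ 2796
1974^1024 ≡ 2796^2 = 7817616 ≡ 657
1974^2048 ≡ 657^2 = 431649 ≡ 2253
3205 = 2048 + 1024 + 128 + 4 + 1, so 1974^3205 ≡ 2253·657·2204·2315·1974 ≡ 653 (mod 3253)
2028·653 = 1324284 ≡ 313 (mod 3253)
313 ≡ 313 (mod 3253), so the signature is genuine.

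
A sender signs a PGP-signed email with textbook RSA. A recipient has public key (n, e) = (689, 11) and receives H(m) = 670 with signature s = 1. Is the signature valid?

s^11 mod 689 = 1
The recovered value 1 does not match the digest 670.

invalid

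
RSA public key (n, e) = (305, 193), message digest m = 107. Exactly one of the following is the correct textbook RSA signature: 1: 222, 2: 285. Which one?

1

Candidate 1: 222^193 mod 305 = 107
  → matches m = 107
Candidate 2: 285^193 mod 305 = 235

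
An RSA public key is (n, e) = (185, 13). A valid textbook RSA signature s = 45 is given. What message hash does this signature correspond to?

45

s^13 mod 185 = 45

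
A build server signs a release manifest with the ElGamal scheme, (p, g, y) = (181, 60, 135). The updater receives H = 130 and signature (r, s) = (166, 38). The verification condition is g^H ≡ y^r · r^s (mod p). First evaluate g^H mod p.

60^2 = 3600 ≡ 161
60^4 ≡ 161^2 = 25921 ≡ 38
60^8 ≡ 38^2 = 1444 ≡ 177
60^16 ≡ 177^2 = 31329 ≡ 16
60^32 ≡ 16^2 = 256 ≡ 75
60^64 ≡ 75^2 = 5625 ≡ 14
60^128 ≡ 14^2 = 196 ≡ 15
130 = 128 + 2, so 60^130 ≡ 15·161 ≡ 62 (mod 181)

62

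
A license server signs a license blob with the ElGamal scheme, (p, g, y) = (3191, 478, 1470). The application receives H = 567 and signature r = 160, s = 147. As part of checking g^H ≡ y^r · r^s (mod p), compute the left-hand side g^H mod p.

478^2 = 228484 ≡ 1923
478^4 ≡ 1923^2 = 3697929 ≡ 2751
478^8 ≡ 2751^2 = 7568001 ≡ 2140
478^16 ≡ 2140^2 = 4579600 ≡ 515
478^32 ≡ 515^2 = 265225 ≡ 372
478^64 ≡ 372^2 = 138384 ≡ 1171
478^128 ≡ 1171^2 = 1371241 ≡ 2302
478^256 ≡ 2302^2 = 5299204 ≡ 2144
478^512 ≡ 2144^2 = 4596736 ≡ 1696
567 = 512 + 32 + 16 + 4 + 2 + 1, so 478^567 ≡ 1696·372·515·2751·1923·478 ≡ 1855 (mod 3191)

1855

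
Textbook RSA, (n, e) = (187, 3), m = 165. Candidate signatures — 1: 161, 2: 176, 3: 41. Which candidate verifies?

2

Candidate 1: Squares mod 187: 161^1≡161, 161^2≡115; 3 = 2 + 1, so 161^3 ≡ 115·161 ≡ 2 (mod 187)
Candidate 2: Squares mod 187: 176^1≡176, 176^2≡121; 3 = 2 + 1, so 176^3 ≡ 121·176 ≡ 165 (mod 187)
  → matches m = 165
Candidate 3: Squares mod 187: 41^1≡41, 41^2≡185; 3 = 2 + 1, so 41^3 ≡ 185·41 ≡ 105 (mod 187)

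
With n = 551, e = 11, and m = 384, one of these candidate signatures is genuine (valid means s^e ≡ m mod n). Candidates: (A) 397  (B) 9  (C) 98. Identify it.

Candidate A: 397^11 mod 551 = 384
  → matches m = 384
Candidate B: 9^11 mod 551 = 138
Candidate C: 98^11 mod 551 = 10

A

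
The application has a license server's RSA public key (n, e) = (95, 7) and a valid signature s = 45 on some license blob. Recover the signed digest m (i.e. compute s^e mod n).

s^2 ≡ 45^2 = 2025 ≡ 30
s^4 ≡ 30^2 = 900 ≡ 45
7 = 4 + 2 + 1, so s^7 ≡ 45·30·45 ≡ 45 (mod 95)

45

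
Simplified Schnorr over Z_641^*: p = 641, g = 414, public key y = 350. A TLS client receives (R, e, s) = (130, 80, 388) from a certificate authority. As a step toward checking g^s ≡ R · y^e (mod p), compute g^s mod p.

130

414^388 mod 641 = 130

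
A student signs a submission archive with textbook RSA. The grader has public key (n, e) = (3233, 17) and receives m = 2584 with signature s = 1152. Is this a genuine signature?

forged

Squares mod 3233: s^1≡1152, s^2≡1574, s^4≡998, s^8≡240, s^16≡2639
17 = 16 + 1, so s^17 ≡ 2639·1152 ≡ 1108 (mod 3233)
1108 ≠ 2584, so verification fails.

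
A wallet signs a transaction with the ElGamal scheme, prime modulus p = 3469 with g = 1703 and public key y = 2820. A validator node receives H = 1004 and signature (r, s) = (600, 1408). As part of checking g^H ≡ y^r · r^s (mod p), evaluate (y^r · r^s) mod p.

2820^2 = 7952400 ≡ 1452
2820^4 ≡ 1452^2 = 2108304 ≡ 2621
2820^8 ≡ 2621^2 = 6869641 ≡ 1021
2820^16 ≡ 1021^2 = 1042441 ≡ 1741
2820^32 ≡ 1741^2 = 3031081 ≡ 2644
2820^64 ≡ 2644^2 = 6990736 ≡ 701
2820^128 ≡ 701^2 = 491401 ≡ 2272
2820^256 ≡ 2272^2 = 5161984 ≡ 112
2820^512 ≡ 112^2 = 12544 ≡ 2137
600 = 512 + 64 + 16 + 8, so 2820^600 ≡ 2137·701·1741·1021 ≡ 441 (mod 3469)
600^2 = 360000 ≡ 2693
600^4 ≡ 2693^2 = 7252249 ≡ 2039
600^8 ≡ 2039^2 = 4157521 ≡ 1659
600^16 ≡ 1659^2 = 2752281 ≡ 1364
600^32 ≡ 1364^2 = 1860496 ≡ 1112
600^64 ≡ 1112^2 = 1236544 ≡ 1580
600^128 ≡ 1580^2 = 2496400 ≡ 2189
600^256 ≡ 2189^2 = 4791721 ≡ 1032
600^512 ≡ 1032^2 = 1065024 ≡ 41
600^1024 ≡ 41^2 = 1681
1408 = 1024 + 256 + 128, so 600^1408 ≡ 1681·1032·2189 ≡ 892 (mod 3469)
y^r · r^s ≡ 441·892 = 393372 ≡ 1375 (mod 3469)

1375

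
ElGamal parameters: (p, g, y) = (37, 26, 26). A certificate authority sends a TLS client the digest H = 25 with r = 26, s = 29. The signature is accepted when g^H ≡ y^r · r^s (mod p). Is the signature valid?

Left side g^H mod p:
26^2 = 676 ≡ 10
26^4 ≡ 10^2 = 100 ≡ 26
26^8 ≡ 26^2 = 676 ≡ 10
26^16 ≡ 10^2 = 100 ≡ 26
25 = 16 + 8 + 1, so 26^25 ≡ 26·10·26 ≡ 26 (mod 37)
Right side y^r · r^s mod p:
26^2 = 676 ≡ 10
26^4 ≡ 10^2 = 100 ≡ 26
26^8 ≡ 26^2 = 676 ≡ 10
26^16 ≡ 10^2 = 100 ≡ 26
26 = 16 + 8 + 2, so 26^26 ≡ 26·10·10 ≡ 10 (mod 37)
26^2 = 676 ≡ 10
26^4 ≡ 10^2 = 100 ≡ 26
26^8 ≡ 26^2 = 676 ≡ 10
26^16 ≡ 10^2 = 100 ≡ 26
29 = 16 + 8 + 4 + 1, so 26^29 ≡ 26·10·26·26 ≡ 10 (mod 37)
10·10 = 100 ≡ 26 (mod 37)
26 ≡ 26 (mod 37), so the signature is genuine.

valid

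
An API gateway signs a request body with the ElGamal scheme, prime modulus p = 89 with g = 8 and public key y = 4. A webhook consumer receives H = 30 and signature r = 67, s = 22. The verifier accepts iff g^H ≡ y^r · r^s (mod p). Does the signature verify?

Left side g^H mod p:
8^2 = 64
8^4 ≡ 64^2 = 4096 ≡ 2
8^8 ≡ 2^2 = 4
8^16 ≡ 4^2 = 16
30 = 16 + 8 + 4 + 2, so 8^30 ≡ 16·4·2·64 ≡ 4 (mod 89)
Right side y^r · r^s mod p:
4^2 = 16
4^4 ≡ 16^2 = 256 ≡ 78
4^8 ≡ 78^2 = 6084 ≡ 32
4^16 ≡ 32^2 = 1024 ≡ 45
4^32 ≡ 45^2 = 2025 ≡ 67
4^64 ≡ 67^2 = 4489 ≡ 39
67 = 64 + 2 + 1, so 4^67 ≡ 39·16·4 ≡ 4 (mod 89)
67^2 = 4489 ≡ 39
67^4 ≡ 39^2 = 1521 ≡ 8
67^8 ≡ 8^2 = 64
67^16 ≡ 64^2 = 4096 ≡ 2
22 = 16 + 4 + 2, so 67^22 ≡ 2·8·39 ≡ 1 (mod 89)
4·1 = 4 ≡ 4 (mod 89)
4 ≡ 4 (mod 89), so the signature is genuine.

verifies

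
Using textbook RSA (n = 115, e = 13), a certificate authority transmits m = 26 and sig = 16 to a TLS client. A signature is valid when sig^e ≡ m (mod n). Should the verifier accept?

accept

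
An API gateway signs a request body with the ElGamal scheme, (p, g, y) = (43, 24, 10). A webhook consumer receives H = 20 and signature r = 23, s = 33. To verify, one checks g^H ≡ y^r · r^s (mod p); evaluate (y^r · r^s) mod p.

9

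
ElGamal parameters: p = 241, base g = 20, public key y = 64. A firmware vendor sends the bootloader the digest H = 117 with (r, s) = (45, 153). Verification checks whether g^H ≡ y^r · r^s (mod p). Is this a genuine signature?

forged

Left side g^H mod p:
20^117 mod 241 = 200
Right side y^r · r^s mod p:
64^45 mod 241 = 64
45^153 mod 241 = 41
64·41 = 2624 ≡ 214 (mod 241)
200 ≠ 214, so verification fails.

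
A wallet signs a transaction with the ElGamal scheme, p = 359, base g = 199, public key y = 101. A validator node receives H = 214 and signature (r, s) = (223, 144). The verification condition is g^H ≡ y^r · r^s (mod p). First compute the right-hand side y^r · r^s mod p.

48

Squares mod 359: 101^1≡101, 101^2≡149, 101^4≡302, 101^8≡18, 101^16≡324, 101^32≡148, 101^64≡5, 101^128≡25
223 = 128 + 64 + 16 + 8 + 4 + 2 + 1, so 101^223 ≡ 25·5·324·18·302·149·101 ≡ 9 (mod 359)
Squares mod 359: 223^1≡223, 223^2≡187, 223^4≡146, 223^8≡135, 223^16≡275, 223^32≡235, 223^64≡298, 223^128≡131
144 = 128 + 16, so 223^144 ≡ 131·275 ≡ 125 (mod 359)
y^r · r^s ≡ 9·125 = 1125 ≡ 48 (mod 359)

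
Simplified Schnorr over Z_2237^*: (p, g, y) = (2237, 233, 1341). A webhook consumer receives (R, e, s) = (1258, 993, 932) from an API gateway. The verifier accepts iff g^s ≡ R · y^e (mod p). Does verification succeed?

g^s mod p:
233^2 = 54289 ≡ 601
233^4 ≡ 601^2 = 361201 ≡ 1044
233^8 ≡ 1044^2 = 1089936 ≡ 517
233^16 ≡ 517^2 = 267289 ≡ 1086
233^32 ≡ 1086^2 = 1179396 ≡ 497
233^64 ≡ 497^2 = 247009 ≡ 939
233^128 ≡ 939^2 = 881721 ≡ 343
233^256 ≡ 343^2 = 117649 ≡ 1325
233^512 ≡ 1325^2 = 1755625 ≡ 1817
932 = 512 + 256 + 128 + 32 + 4, so 233^932 ≡ 1817·1325·343·497·1044 ≡ 1381 (mod 2237)
R · y^e mod p:
1341^2 = 1798281 ≡ 1970
1341^4 ≡ 1970^2 = 3880900 ≡ 1942
1341^8 ≡ 1942^2 = 3771364 ≡ 2019
1341^16 ≡ 2019^2 = 4076361 ≡ 547
1341^32 ≡ 547^2 = 299209 ≡ 1688
1341^64 ≡ 1688^2 = 2849344 ≡ 1643
1341^128 ≡ 1643^2 = 2699449 ≡ 1627
1341^256 ≡ 1627^2 = 2647129 ≡ 758
1341^512 ≡ 758^2 = 574564 ≡ 1892
993 = 512 + 256 + 128 + 64 + 32 + 1, so 1341^993 ≡ 1892·758·1627·1643·1688·1341 ≡ 1397 (mod 2237)
1258·1397 = 1757426 ≡ 1381 (mod 2237)
1381 ≡ 1381 (mod 2237); signature holds.

passes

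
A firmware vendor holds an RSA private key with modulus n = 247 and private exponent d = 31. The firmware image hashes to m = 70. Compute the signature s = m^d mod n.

m^31 mod 247 = 34

34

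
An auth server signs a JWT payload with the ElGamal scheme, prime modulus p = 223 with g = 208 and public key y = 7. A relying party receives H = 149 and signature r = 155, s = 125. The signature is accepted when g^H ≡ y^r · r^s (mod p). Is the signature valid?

Left side g^H mod p:
208^2 = 43264 ≡ 2
208^4 ≡ 2^2 = 4
208^8 ≡ 4^2 = 16
208^16 ≡ 16^2 = 256 ≡ 33
208^32 ≡ 33^2 = 1089 ≡ 197
208^64 ≡ 197^2 = 38809 ≡ 7
208^128 ≡ 7^2 = 49
149 = 128 + 16 + 4 + 1, so 208^149 ≡ 49·33·4·208 ≡ 208 (mod 223)
Right side y^r · r^s mod p:
7^2 = 49
7^4 ≡ 49^2 = 2401 ≡ 171
7^8 ≡ 171^2 = 29241 ≡ 28
7^16 ≡ 28^2 = 784 ≡ 115
7^32 ≡ 115^2 = 13225 ≡ 68
7^64 ≡ 68^2 = 4624 ≡ 164
7^128 ≡ 164^2 = 26896 ≡ 136
155 = 128 + 16 + 8 + 2 + 1, so 7^155 ≡ 136·115·28·49·7 ≡ 4 (mod 223)
155^2 = 24025 ≡ 164
155^4 ≡ 164^2 = 26896 ≡ 136
155^8 ≡ 136^2 = 18496 ≡ 210
155^16 ≡ 210^2 = 44100 ≡ 169
155^32 ≡ 169^2 = 28561 ≡ 17
155^64 ≡ 17^2 = 289 ≡ 66
125 = 64 + 32 + 16 + 8 + 4 + 1, so 155^125 ≡ 66·17·169·210·136·155 ≡ 52 (mod 223)
4·52 = 208 ≡ 208 (mod 223)
208 ≡ 208 (mod 223), so the signature is genuine.

valid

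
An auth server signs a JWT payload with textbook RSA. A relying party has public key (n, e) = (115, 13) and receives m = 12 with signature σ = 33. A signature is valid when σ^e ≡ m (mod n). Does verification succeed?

σ^13 mod 115 = 38
σ^13 mod 115 = 38, but m = 12.

fails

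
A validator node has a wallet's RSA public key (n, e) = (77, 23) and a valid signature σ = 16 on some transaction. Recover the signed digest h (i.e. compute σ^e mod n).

σ^2 ≡ 16^2 = 256 ≡ 25
σ^4 ≡ 25^2 = 625 ≡ 9
σ^8 ≡ 9^2 = 81 ≡ 4
σ^16 ≡ 4^2 = 16
23 = 16 + 4 + 2 + 1, so σ^23 ≡ 16·9·25·16 ≡ 4 (mod 77)

4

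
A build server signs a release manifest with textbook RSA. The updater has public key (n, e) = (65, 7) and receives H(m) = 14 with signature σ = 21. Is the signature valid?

invalid

σ^2 ≡ 21^2 = 441 ≡ 51
σ^4 ≡ 51^2 = 2601 ≡ 1
7 = 4 + 2 + 1, so σ^7 ≡ 1·51·21 ≡ 31 (mod 65)
31 ≠ 14, so verification fails.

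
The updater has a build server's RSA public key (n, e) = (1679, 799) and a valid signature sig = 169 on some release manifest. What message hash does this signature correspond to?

sig^2 ≡ 169^2 = 28561 ≡ 18
sig^4 ≡ 18^2 = 324
sig^8 ≡ 324^2 = 104976 ≡ 878
sig^16 ≡ 878^2 = 770884 ≡ 223
sig^32 ≡ 223^2 = 49729 ≡ 1038
sig^64 ≡ 1038^2 = 1077444 ≡ 1205
sig^128 ≡ 1205^2 = 1452025 ≡ 1369
sig^256 ≡ 1369^2 = 1874161 ≡ 397
sig^512 ≡ 397^2 = 157609 ≡ 1462
799 = 512 + 256 + 16 + 8 + 4 + 2 + 1, so sig^799 ≡ 1462·397·223·878·324·18·169 ≡ 35 (mod 1679)

35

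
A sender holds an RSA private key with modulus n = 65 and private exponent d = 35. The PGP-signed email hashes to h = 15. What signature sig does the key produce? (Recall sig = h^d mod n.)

20

Squares mod 65: h^1≡15, h^2≡30, h^4≡55, h^8≡35, h^16≡55, h^32≡35
35 = 32 + 2 + 1, so h^35 ≡ 35·30·15 ≡ 20 (mod 65)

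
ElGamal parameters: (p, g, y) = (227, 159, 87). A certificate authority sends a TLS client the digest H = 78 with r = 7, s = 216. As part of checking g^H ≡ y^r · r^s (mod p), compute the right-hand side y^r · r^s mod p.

Squares mod 227: 87^1≡87, 87^2≡78, 87^4≡182
7 = 4 + 2 + 1, so 87^7 ≡ 182·78·87 ≡ 172 (mod 227)
Squares mod 227: 7^1≡7, 7^2≡49, 7^4≡131, 7^8≡136, 7^16≡109, 7^32≡77, 7^64≡27, 7^128≡48
216 = 128 + 64 + 16 + 8, so 7^216 ≡ 48·27·109·136 ≡ 213 (mod 227)
y^r · r^s ≡ 172·213 = 36636 ≡ 89 (mod 227)

89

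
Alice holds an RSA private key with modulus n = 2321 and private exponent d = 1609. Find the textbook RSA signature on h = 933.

Squares mod 2321: h^1≡933, h^2≡114, h^4≡1391, h^8≡1488, h^16≡2231, h^32≡1137, h^64≡2293, h^128≡784, h^256≡1912, h^512≡169, h^1024≡709
1609 = 1024 + 512 + 64 + 8 + 1, so h^1609 ≡ 709·169·2293·1488·933 ≡ 1413 (mod 2321)

1413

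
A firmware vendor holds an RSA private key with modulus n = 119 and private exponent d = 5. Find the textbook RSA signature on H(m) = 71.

22

Squares mod 119: (H(m))^1≡71, (H(m))^2≡43, (H(m))^4≡64
5 = 4 + 1, so (H(m))^5 ≡ 64·71 ≡ 22 (mod 119)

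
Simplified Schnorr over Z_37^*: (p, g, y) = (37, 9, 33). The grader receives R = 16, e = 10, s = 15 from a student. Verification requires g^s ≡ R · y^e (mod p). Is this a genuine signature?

genuine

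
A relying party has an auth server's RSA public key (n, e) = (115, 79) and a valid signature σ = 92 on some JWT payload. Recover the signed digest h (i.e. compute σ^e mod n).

23

σ^2 ≡ 92^2 = 8464 ≡ 69
σ^4 ≡ 69^2 = 4761 ≡ 46
σ^8 ≡ 46^2 = 2116 ≡ 46
σ^16 ≡ 46^2 = 2116 ≡ 46
σ^32 ≡ 46^2 = 2116 ≡ 46
σ^64 ≡ 46^2 = 2116 ≡ 46
79 = 64 + 8 + 4 + 2 + 1, so σ^79 ≡ 46·46·46·69·92 ≡ 23 (mod 115)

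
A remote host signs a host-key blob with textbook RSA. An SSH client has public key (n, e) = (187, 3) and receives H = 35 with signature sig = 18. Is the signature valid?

sig^2 ≡ 18^2 = 324 ≡ 137
3 = 2 + 1, so sig^3 ≡ 137·18 ≡ 35 (mod 187)
Since 35 equals the digest 35, verification succeeds.

valid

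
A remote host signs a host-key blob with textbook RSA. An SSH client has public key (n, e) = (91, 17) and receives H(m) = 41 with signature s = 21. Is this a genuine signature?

Squares mod 91: s^1≡21, s^2≡77, s^4≡14, s^8≡14, s^16≡14
17 = 16 + 1, so s^17 ≡ 14·21 ≡ 21 (mod 91)
The recovered value 21 does not match the digest 41.

forged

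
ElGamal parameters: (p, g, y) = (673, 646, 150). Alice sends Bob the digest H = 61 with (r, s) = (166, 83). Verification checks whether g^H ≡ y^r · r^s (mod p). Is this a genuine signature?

forged

Left side g^H mod p:
646^2 = 417316 ≡ 56
646^4 ≡ 56^2 = 3136 ≡ 444
646^8 ≡ 444^2 = 197136 ≡ 620
646^16 ≡ 620^2 = 384400 ≡ 117
646^32 ≡ 117^2 = 13689 ≡ 229
61 = 32 + 16 + 8 + 4 + 1, so 646^61 ≡ 229·117·620·444·646 ≡ 126 (mod 673)
Right side y^r · r^s mod p:
150^2 = 22500 ≡ 291
150^4 ≡ 291^2 = 84681 ≡ 556
150^8 ≡ 556^2 = 309136 ≡ 229
150^16 ≡ 229^2 = 52441 ≡ 620
150^32 ≡ 620^2 = 384400 ≡ 117
150^64 ≡ 117^2 = 13689 ≡ 229
150^128 ≡ 229^2 = 52441 ≡ 620
166 = 128 + 32 + 4 + 2, so 150^166 ≡ 620·117·556·291 ≡ 636 (mod 673)
166^2 = 27556 ≡ 636
166^4 ≡ 636^2 = 404496 ≡ 23
166^8 ≡ 23^2 = 529
166^16 ≡ 529^2 = 279841 ≡ 546
166^32 ≡ 546^2 = 298116 ≡ 650
166^64 ≡ 650^2 = 422500 ≡ 529
83 = 64 + 16 + 2 + 1, so 166^83 ≡ 529·546·636·166 ≡ 150 (mod 673)
636·150 = 95400 ≡ 507 (mod 673)
126 ≠ 507, so verification fails.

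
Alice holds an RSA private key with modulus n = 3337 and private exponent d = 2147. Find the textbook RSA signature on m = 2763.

m^2147 mod 3337 = 1907

1907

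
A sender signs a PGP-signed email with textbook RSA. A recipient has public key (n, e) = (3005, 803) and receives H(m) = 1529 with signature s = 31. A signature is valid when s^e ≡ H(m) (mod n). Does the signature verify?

s^803 mod 3005 = 2746
s^803 mod 3005 = 2746, but H(m) = 1529.

does not verify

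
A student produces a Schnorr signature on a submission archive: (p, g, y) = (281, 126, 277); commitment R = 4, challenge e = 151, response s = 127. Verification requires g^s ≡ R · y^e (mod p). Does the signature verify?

verifies

g^s mod p:
Squares mod 281: 126^1≡126, 126^2≡140, 126^4≡211, 126^8≡123, 126^16≡236, 126^32≡58, 126^64≡273
127 = 64 + 32 + 16 + 8 + 4 + 2 + 1, so 126^127 ≡ 273·58·236·123·211·140·126 ≡ 170 (mod 281)
R · y^e mod p:
Squares mod 281: 277^1≡277, 277^2≡16, 277^4≡256, 277^8≡63, 277^16≡35, 277^32≡101, 277^64≡85, 277^128≡200
151 = 128 + 16 + 4 + 2 + 1, so 277^151 ≡ 200·35·256·16·277 ≡ 183 (mod 281)
4·183 = 732 ≡ 170 (mod 281)
170 ≡ 170 (mod 281); signature holds.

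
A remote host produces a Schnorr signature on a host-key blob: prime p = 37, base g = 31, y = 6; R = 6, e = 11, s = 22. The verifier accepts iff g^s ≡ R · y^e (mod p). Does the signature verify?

does not verify

g^s mod p:
31^22 mod 37 = 36
R · y^e mod p:
6^11 mod 37 = 31
6·31 = 186 ≡ 1 (mod 37)
36 ≠ 1; the check fails.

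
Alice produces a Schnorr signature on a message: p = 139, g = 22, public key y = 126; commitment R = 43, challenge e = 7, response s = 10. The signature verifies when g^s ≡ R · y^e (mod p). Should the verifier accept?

accept

g^s mod p:
22^2 = 484 ≡ 67
22^4 ≡ 67^2 = 4489 ≡ 41
22^8 ≡ 41^2 = 1681 ≡ 13
10 = 8 + 2, so 22^10 ≡ 13·67 ≡ 37 (mod 139)
R · y^e mod p:
126^2 = 15876 ≡ 30
126^4 ≡ 30^2 = 900 ≡ 66
7 = 4 + 2 + 1, so 126^7 ≡ 66·30·126 ≡ 114 (mod 139)
43·114 = 4902 ≡ 37 (mod 139)
37 ≡ 37 (mod 139); signature holds.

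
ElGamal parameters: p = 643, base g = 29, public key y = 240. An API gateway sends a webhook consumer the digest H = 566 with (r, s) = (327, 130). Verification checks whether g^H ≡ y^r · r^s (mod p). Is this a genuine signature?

genuine

Left side g^H mod p:
Squares mod 643: 29^1≡29, 29^2≡198, 29^4≡624, 29^8≡361, 29^16≡435, 29^32≡183, 29^64≡53, 29^128≡237, 29^256≡228, 29^512≡544
566 = 512 + 32 + 16 + 4 + 2, so 29^566 ≡ 544·183·435·624·198 ≡ 97 (mod 643)
Right side y^r · r^s mod p:
Squares mod 643: 240^1≡240, 240^2≡373, 240^4≡241, 240^8≡211, 240^16≡154, 240^32≡568, 240^64≡481, 240^128≡524, 240^256≡15
327 = 256 + 64 + 4 + 2 + 1, so 240^327 ≡ 15·481·241·373·240 ≡ 516 (mod 643)
Squares mod 643: 327^1≡327, 327^2≡191, 327^4≡473, 327^8≡608, 327^16≡582, 327^32≡506, 327^64≡122, 327^128≡95
130 = 128 + 2, so 327^130 ≡ 95·191 ≡ 141 (mod 643)
516·141 = 72756 ≡ 97 (mod 643)
97 ≡ 97 (mod 643), so the signature is genuine.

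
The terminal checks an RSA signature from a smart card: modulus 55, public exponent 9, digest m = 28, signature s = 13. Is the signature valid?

valid

Squares mod 55: s^1≡13, s^2≡4, s^4≡16, s^8≡36
9 = 8 + 1, so s^9 ≡ 36·13 ≡ 28 (mod 55)
Since 28 equals the digest 28, verification succeeds.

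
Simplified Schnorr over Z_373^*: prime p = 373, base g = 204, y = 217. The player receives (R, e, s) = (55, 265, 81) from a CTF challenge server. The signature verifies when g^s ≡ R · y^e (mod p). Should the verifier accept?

accept

g^s mod p:
204^2 = 41616 ≡ 213
204^4 ≡ 213^2 = 45369 ≡ 236
204^8 ≡ 236^2 = 55696 ≡ 119
204^16 ≡ 119^2 = 14161 ≡ 360
204^32 ≡ 360^2 = 129600 ≡ 169
204^64 ≡ 169^2 = 28561 ≡ 213
81 = 64 + 16 + 1, so 204^81 ≡ 213·360·204 ≡ 219 (mod 373)
R · y^e mod p:
217^2 = 47089 ≡ 91
217^4 ≡ 91^2 = 8281 ≡ 75
217^8 ≡ 75^2 = 5625 ≡ 30
217^16 ≡ 30^2 = 900 ≡ 154
217^32 ≡ 154^2 = 23716 ≡ 217
217^64 ≡ 217^2 = 47089 ≡ 91
217^128 ≡ 91^2 = 8281 ≡ 75
217^256 ≡ 75^2 = 5625 ≡ 30
265 = 256 + 8 + 1, so 217^265 ≡ 30·30·217 ≡ 221 (mod 373)
55·221 = 12155 ≡ 219 (mod 373)
219 ≡ 219 (mod 373); signature holds.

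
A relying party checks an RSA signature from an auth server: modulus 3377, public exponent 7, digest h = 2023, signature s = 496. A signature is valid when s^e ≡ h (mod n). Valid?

s^2 ≡ 496^2 = 246016 ≡ 2872
s^4 ≡ 2872^2 = 8248384 ≡ 1750
7 = 4 + 2 + 1, so s^7 ≡ 1750·2872·496 ≡ 1354 (mod 3377)
s^7 mod 3377 = 1354, but h = 2023.

no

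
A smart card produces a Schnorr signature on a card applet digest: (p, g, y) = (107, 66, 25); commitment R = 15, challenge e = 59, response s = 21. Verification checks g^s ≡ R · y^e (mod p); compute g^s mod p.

66^2 = 4356 ≡ 76
66^4 ≡ 76^2 = 5776 ≡ 105
66^8 ≡ 105^2 = 11025 ≡ 4
66^16 ≡ 4^2 = 16
21 = 16 + 4 + 1, so 66^21 ≡ 16·105·66 ≡ 28 (mod 107)

28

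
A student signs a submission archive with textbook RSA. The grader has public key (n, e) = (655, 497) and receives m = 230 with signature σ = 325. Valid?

σ^497 mod 655 = 230
Since 230 equals the digest 230, verification succeeds.

yes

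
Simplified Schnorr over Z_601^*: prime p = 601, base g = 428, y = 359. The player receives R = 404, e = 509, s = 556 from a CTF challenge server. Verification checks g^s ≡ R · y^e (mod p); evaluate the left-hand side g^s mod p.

267

428^2 = 183184 ≡ 480
428^4 ≡ 480^2 = 230400 ≡ 217
428^8 ≡ 217^2 = 47089 ≡ 211
428^16 ≡ 211^2 = 44521 ≡ 47
428^32 ≡ 47^2 = 2209 ≡ 406
428^64 ≡ 406^2 = 164836 ≡ 162
428^128 ≡ 162^2 = 26244 ≡ 401
428^256 ≡ 401^2 = 160801 ≡ 334
428^512 ≡ 334^2 = 111556 ≡ 371
556 = 512 + 32 + 8 + 4, so 428^556 ≡ 371·406·211·217 ≡ 267 (mod 601)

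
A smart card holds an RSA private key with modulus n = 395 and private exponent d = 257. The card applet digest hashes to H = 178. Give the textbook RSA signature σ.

208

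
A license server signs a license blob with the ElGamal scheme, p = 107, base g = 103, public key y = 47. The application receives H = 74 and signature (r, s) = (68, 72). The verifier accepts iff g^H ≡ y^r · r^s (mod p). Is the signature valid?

valid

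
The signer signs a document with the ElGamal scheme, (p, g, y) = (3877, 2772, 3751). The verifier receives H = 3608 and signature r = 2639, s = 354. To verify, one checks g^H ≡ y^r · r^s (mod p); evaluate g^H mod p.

2772^3608 mod 3877 = 2005

2005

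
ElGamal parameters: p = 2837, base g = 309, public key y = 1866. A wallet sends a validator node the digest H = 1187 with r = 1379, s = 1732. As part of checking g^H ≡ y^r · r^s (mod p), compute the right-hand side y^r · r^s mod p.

2529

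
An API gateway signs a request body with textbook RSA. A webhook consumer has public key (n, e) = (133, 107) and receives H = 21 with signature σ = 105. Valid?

yes

σ^2 ≡ 105^2 = 11025 ≡ 119
σ^4 ≡ 119^2 = 14161 ≡ 63
σ^8 ≡ 63^2 = 3969 ≡ 112
σ^16 ≡ 112^2 = 12544 ≡ 42
σ^32 ≡ 42^2 = 1764 ≡ 35
σ^64 ≡ 35^2 = 1225 ≡ 28
107 = 64 + 32 + 8 + 2 + 1, so σ^107 ≡ 28·35·112·119·105 ≡ 21 (mod 133)
Since 21 equals the digest 21, verification succeeds.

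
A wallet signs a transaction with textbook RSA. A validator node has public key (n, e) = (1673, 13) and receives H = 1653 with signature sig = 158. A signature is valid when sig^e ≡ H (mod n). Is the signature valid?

invalid

Squares mod 1673: sig^1≡158, sig^2≡1542, sig^4≡431, sig^8≡58
13 = 8 + 4 + 1, so sig^13 ≡ 58·431·158 ≡ 1404 (mod 1673)
1404 ≠ 1653, so verification fails.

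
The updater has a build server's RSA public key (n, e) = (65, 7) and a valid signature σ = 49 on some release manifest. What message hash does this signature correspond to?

σ^2 ≡ 49^2 = 2401 ≡ 61
σ^4 ≡ 61^2 = 3721 ≡ 16
7 = 4 + 2 + 1, so σ^7 ≡ 16·61·49 ≡ 49 (mod 65)

49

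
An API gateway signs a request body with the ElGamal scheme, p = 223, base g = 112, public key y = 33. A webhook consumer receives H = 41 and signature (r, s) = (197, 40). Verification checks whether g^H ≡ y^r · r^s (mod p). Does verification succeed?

Left side g^H mod p:
112^2 = 12544 ≡ 56
112^4 ≡ 56^2 = 3136 ≡ 14
112^8 ≡ 14^2 = 196
112^16 ≡ 196^2 = 38416 ≡ 60
112^32 ≡ 60^2 = 3600 ≡ 32
41 = 32 + 8 + 1, so 112^41 ≡ 32·196·112 ≡ 14 (mod 223)
Right side y^r · r^s mod p:
33^2 = 1089 ≡ 197
33^4 ≡ 197^2 = 38809 ≡ 7
33^8 ≡ 7^2 = 49
33^16 ≡ 49^2 = 2401 ≡ 171
33^32 ≡ 171^2 = 29241 ≡ 28
33^64 ≡ 28^2 = 784 ≡ 115
33^128 ≡ 115^2 = 13225 ≡ 68
197 = 128 + 64 + 4 + 1, so 33^197 ≡ 68·115·7·33 ≡ 120 (mod 223)
197^2 = 38809 ≡ 7
197^4 ≡ 7^2 = 49
197^8 ≡ 49^2 = 2401 ≡ 171
197^16 ≡ 171^2 = 29241 ≡ 28
197^32 ≡ 28^2 = 784 ≡ 115
40 = 32 + 8, so 197^40 ≡ 115·171 ≡ 41 (mod 223)
120·41 = 4920 ≡ 14 (mod 223)
14 ≡ 14 (mod 223), so the signature is genuine.

passes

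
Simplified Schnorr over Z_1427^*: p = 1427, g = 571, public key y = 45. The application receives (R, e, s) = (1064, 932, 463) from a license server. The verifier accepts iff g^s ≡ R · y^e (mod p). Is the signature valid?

g^s mod p:
571^2 = 326041 ≡ 685
571^4 ≡ 685^2 = 469225 ≡ 1169
571^8 ≡ 1169^2 = 1366561 ≡ 922
571^16 ≡ 922^2 = 850084 ≡ 1019
571^32 ≡ 1019^2 = 1038361 ≡ 932
571^64 ≡ 932^2 = 868624 ≡ 1008
571^128 ≡ 1008^2 = 1016064 ≡ 40
571^256 ≡ 40^2 = 1600 ≡ 173
463 = 256 + 128 + 64 + 8 + 4 + 2 + 1, so 571^463 ≡ 173·40·1008·922·1169·685·571 ≡ 1368 (mod 1427)
R · y^e mod p:
45^2 = 2025 ≡ 598
45^4 ≡ 598^2 = 357604 ≡ 854
45^8 ≡ 854^2 = 729316 ≡ 119
45^16 ≡ 119^2 = 14161 ≡ 1318
45^32 ≡ 1318^2 = 1737124 ≡ 465
45^64 ≡ 465^2 = 216225 ≡ 748
45^128 ≡ 748^2 = 559504 ≡ 120
45^256 ≡ 120^2 = 14400 ≡ 130
45^512 ≡ 130^2 = 16900 ≡ 1203
932 = 512 + 256 + 128 + 32 + 4, so 45^932 ≡ 1203·130·120·465·854 ≡ 635 (mod 1427)
1064·635 = 675640 ≡ 669 (mod 1427)
1368 ≠ 669; the check fails.

invalid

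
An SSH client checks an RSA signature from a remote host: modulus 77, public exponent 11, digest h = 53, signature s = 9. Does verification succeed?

s^2 ≡ 9^2 = 81 ≡ 4
s^4 ≡ 4^2 = 16
s^8 ≡ 16^2 = 256 ≡ 25
11 = 8 + 2 + 1, so s^11 ≡ 25·4·9 ≡ 53 (mod 77)
s^11 mod 77 = 53 matches h.

passes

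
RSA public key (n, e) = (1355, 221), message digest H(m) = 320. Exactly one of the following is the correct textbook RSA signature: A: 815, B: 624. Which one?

Candidate A: 815^2 = 664225 ≡ 275; 815^4 ≡ 275^2 = 75625 ≡ 1100; 815^8 ≡ 1100^2 = 1210000 ≡ 1340; 815^16 ≡ 1340^2 = 1795600 ≡ 225; 815^32 ≡ 225^2 = 50625 ≡ 490; 815^64 ≡ 490^2 = 240100 ≡ 265; 815^128 ≡ 265^2 = 70225 ≡ 1120; 221 = 128 + 64 + 16 + 8 + 4 + 1, so 815^221 ≡ 1120·265·225·1340·1100·815 ≡ 320 (mod 1355)
  → matches H(m) = 320
Candidate B: 624^2 = 389376 ≡ 491; 624^4 ≡ 491^2 = 241081 ≡ 1246; 624^8 ≡ 1246^2 = 1552516 ≡ 1041; 624^16 ≡ 1041^2 = 1083681 ≡ 1036; 624^32 ≡ 1036^2 = 1073296 ≡ 136; 624^64 ≡ 136^2 = 18496 ≡ 881; 624^128 ≡ 881^2 = 776161 ≡ 1101; 221 = 128 + 64 + 16 + 8 + 4 + 1, so 624^221 ≡ 1101·881·1036·1041·1246·624 ≡ 229 (mod 1355)

A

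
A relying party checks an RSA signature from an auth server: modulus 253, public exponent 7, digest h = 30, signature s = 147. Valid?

no

s^2 ≡ 147^2 = 21609 ≡ 104
s^4 ≡ 104^2 = 10816 ≡ 190
7 = 4 + 2 + 1, so s^7 ≡ 190·104·147 ≡ 27 (mod 253)
The recovered value 27 does not match the digest 30.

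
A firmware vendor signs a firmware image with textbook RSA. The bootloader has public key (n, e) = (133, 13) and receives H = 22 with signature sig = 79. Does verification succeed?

sig^2 ≡ 79^2 = 6241 ≡ 123
sig^4 ≡ 123^2 = 15129 ≡ 100
sig^8 ≡ 100^2 = 10000 ≡ 25
13 = 8 + 4 + 1, so sig^13 ≡ 25·100·79 ≡ 128 (mod 133)
sig^13 mod 133 = 128, but H = 22.

fails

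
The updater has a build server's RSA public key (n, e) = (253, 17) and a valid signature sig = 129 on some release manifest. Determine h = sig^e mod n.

sig^2 ≡ 129^2 = 16641 ≡ 196
sig^4 ≡ 196^2 = 38416 ≡ 213
sig^8 ≡ 213^2 = 45369 ≡ 82
sig^16 ≡ 82^2 = 6724 ≡ 146
17 = 16 + 1, so sig^17 ≡ 146·129 ≡ 112 (mod 253)

112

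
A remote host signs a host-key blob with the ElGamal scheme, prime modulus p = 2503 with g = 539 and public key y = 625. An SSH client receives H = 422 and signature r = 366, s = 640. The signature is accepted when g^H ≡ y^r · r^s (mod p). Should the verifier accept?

accept

Left side g^H mod p:
539^2 = 290521 ≡ 173
539^4 ≡ 173^2 = 29929 ≡ 2396
539^8 ≡ 2396^2 = 5740816 ≡ 1437
539^16 ≡ 1437^2 = 2064969 ≡ 2497
539^32 ≡ 2497^2 = 6235009 ≡ 36
539^64 ≡ 36^2 = 1296
539^128 ≡ 1296^2 = 1679616 ≡ 103
539^256 ≡ 103^2 = 10609 ≡ 597
422 = 256 + 128 + 32 + 4 + 2, so 539^422 ≡ 597·103·36·2396·173 ≡ 2458 (mod 2503)
Right side y^r · r^s mod p:
625^2 = 390625 ≡ 157
625^4 ≡ 157^2 = 24649 ≡ 2122
625^8 ≡ 2122^2 = 4502884 ≡ 2490
625^16 ≡ 2490^2 = 6200100 ≡ 169
625^32 ≡ 169^2 = 28561 ≡ 1028
625^64 ≡ 1028^2 = 1056784 ≡ 518
625^128 ≡ 518^2 = 268324 ≡ 503
625^256 ≡ 503^2 = 253009 ≡ 206
366 = 256 + 64 + 32 + 8 + 4 + 2, so 625^366 ≡ 206·518·1028·2490·2122·157 ≡ 412 (mod 2503)
366^2 = 133956 ≡ 1297
366^4 ≡ 1297^2 = 1682209 ≡ 193
366^8 ≡ 193^2 = 37249 ≡ 2207
366^16 ≡ 2207^2 = 4870849 ≡ 11
366^32 ≡ 11^2 = 121
366^64 ≡ 121^2 = 14641 ≡ 2126
366^128 ≡ 2126^2 = 4519876 ≡ 1961
366^256 ≡ 1961^2 = 3845521 ≡ 913
366^512 ≡ 913^2 = 833569 ≡ 70
640 = 512 + 128, so 366^640 ≡ 70·1961 ≡ 2108 (mod 2503)
412·2108 = 868496 ≡ 2458 (mod 2503)
2458 ≡ 2458 (mod 2503), so the signature is genuine.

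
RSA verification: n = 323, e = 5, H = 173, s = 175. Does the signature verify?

does not verify

Squares mod 323: s^1≡175, s^2≡263, s^4≡47
5 = 4 + 1, so s^5 ≡ 47·175 ≡ 150 (mod 323)
The recovered value 150 does not match the digest 173.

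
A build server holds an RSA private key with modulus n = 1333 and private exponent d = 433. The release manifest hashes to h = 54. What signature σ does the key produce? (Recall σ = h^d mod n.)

821

Squares mod 1333: h^1≡54, h^2≡250, h^4≡1182, h^8≡140, h^16≡938, h^32≡64, h^64≡97, h^128≡78, h^256≡752
433 = 256 + 128 + 32 + 16 + 1, so h^433 ≡ 752·78·64·938·54 ≡ 821 (mod 1333)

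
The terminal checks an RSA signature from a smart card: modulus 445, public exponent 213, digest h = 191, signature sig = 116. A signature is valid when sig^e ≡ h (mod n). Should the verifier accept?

accept

Squares mod 445: sig^1≡116, sig^2≡106, sig^4≡111, sig^8≡306, sig^16≡186, sig^32≡331, sig^64≡91, sig^128≡271
213 = 128 + 64 + 16 + 4 + 1, so sig^213 ≡ 271·91·186·111·116 ≡ 191 (mod 445)
Since 191 equals the digest 191, verification succeeds.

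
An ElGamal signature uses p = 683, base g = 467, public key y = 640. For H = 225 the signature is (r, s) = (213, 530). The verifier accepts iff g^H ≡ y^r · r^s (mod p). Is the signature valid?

invalid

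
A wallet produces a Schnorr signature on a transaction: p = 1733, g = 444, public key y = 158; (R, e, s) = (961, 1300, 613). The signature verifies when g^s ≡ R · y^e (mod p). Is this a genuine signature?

forged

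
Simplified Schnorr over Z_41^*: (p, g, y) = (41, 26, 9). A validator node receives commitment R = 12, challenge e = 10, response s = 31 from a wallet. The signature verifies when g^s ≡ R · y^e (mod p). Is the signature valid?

g^s mod p:
26^2 = 676 ≡ 20
26^4 ≡ 20^2 = 400 ≡ 31
26^8 ≡ 31^2 = 961 ≡ 18
26^16 ≡ 18^2 = 324 ≡ 37
31 = 16 + 8 + 4 + 2 + 1, so 26^31 ≡ 37·18·31·20·26 ≡ 29 (mod 41)
R · y^e mod p:
9^2 = 81 ≡ 40
9^4 ≡ 40^2 = 1600 ≡ 1
9^8 ≡ 1^2 = 1
10 = 8 + 2, so 9^10 ≡ 1·40 ≡ 40 (mod 41)
12·40 = 480 ≡ 29 (mod 41)
29 ≡ 29 (mod 41); signature holds.

valid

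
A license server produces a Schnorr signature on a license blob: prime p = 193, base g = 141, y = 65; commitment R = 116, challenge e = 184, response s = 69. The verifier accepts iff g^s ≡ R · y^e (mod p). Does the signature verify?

does not verify

g^s mod p:
141^2 = 19881 ≡ 2
141^4 ≡ 2^2 = 4
141^8 ≡ 4^2 = 16
141^16 ≡ 16^2 = 256 ≡ 63
141^32 ≡ 63^2 = 3969 ≡ 109
141^64 ≡ 109^2 = 11881 ≡ 108
69 = 64 + 4 + 1, so 141^69 ≡ 108·4·141 ≡ 117 (mod 193)
R · y^e mod p:
65^2 = 4225 ≡ 172
65^4 ≡ 172^2 = 29584 ≡ 55
65^8 ≡ 55^2 = 3025 ≡ 130
65^16 ≡ 130^2 = 16900 ≡ 109
65^32 ≡ 109^2 = 11881 ≡ 108
65^64 ≡ 108^2 = 11664 ≡ 84
65^128 ≡ 84^2 = 7056 ≡ 108
184 = 128 + 32 + 16 + 8, so 65^184 ≡ 108·108·109·130 ≡ 49 (mod 193)
116·49 = 5684 ≡ 87 (mod 193)
117 ≠ 87; the check fails.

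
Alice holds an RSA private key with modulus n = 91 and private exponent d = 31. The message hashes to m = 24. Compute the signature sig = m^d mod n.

Squares mod 91: m^1≡24, m^2≡30, m^4≡81, m^8≡9, m^16≡81
31 = 16 + 8 + 4 + 2 + 1, so m^31 ≡ 81·9·81·30·24 ≡ 80 (mod 91)

80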